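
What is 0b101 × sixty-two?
Convert 0b101 (binary) → 4 + 1 = 5 (decimal)
Convert sixty-two (English words) → 62 (decimal)
Compute 5 × 62 = 310
310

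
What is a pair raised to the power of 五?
Convert a pair (colloquial) → 2 (decimal)
Convert 五 (Chinese numeral) → 5 (decimal)
Compute 2 ^ 5 = 32
32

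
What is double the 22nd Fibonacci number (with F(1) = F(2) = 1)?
The 22nd Fibonacci number (with F(1) = F(2) = 1) = 17711
Compute 17711 × 2 = 35422
35422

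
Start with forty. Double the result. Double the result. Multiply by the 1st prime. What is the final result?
Convert forty (English words) → 40 (decimal)
Start: 40
40 × 2 = 80
80 × 2 = 160
Convert the 1st prime (prime index) → 2 (decimal)
160 × 2 = 320
320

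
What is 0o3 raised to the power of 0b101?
Convert 0o3 (octal) → 3 (decimal)
Convert 0b101 (binary) → 4 + 1 = 5 (decimal)
Compute 3 ^ 5 = 243
243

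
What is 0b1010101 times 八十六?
Convert 0b1010101 (binary) → 64 + 16 + 4 + 1 = 85 (decimal)
Convert 八十六 (Chinese numeral) → 8×10 + 6 = 86 (decimal)
Compute 85 × 86 = 7310
7310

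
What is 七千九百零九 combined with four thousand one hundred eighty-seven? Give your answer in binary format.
Convert 七千九百零九 (Chinese numeral) → 7×1000 + 9×100 + 9 = 7909 (decimal)
Convert four thousand one hundred eighty-seven (English words) → 4×1000 + 1×100 + 87 = 4187 (decimal)
Compute 7909 + 4187 = 12096
Convert 12096 (decimal) → 12096 = 8192 + 2048 + 1024 + 512 + 256 + 64 → 0b10111101000000 (binary)
0b10111101000000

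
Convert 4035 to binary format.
Convert 4035 (decimal) → 4035 = 2048 + 1024 + 512 + 256 + 128 + 64 + 2 + 1 → 0b111111000011 (binary)
0b111111000011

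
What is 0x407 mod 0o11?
Convert 0x407 (hexadecimal) → 4×256 + 7 = 1031 (decimal)
Convert 0o11 (octal) → 1×8 + 1 = 9 (decimal)
Compute 1031 mod 9 = 5
5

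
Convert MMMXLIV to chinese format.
Convert MMMXLIV (Roman numeral) → 1000 + 1000 + 1000 + 40 + 4 = 3044 (decimal)
Convert 3044 (decimal) → 3044 = 3×1000 + 4×10 + 4 → 三千零四十四 (Chinese numeral)
三千零四十四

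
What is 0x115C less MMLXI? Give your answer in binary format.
Convert 0x115C (hexadecimal) → 1×4096 + 1×256 + 5×16 + 12 = 4444 (decimal)
Convert MMLXI (Roman numeral) → 1000 + 1000 + 50 + 10 + 1 = 2061 (decimal)
Compute 4444 - 2061 = 2383
Convert 2383 (decimal) → 2383 = 2048 + 256 + 64 + 8 + 4 + 2 + 1 → 0b100101001111 (binary)
0b100101001111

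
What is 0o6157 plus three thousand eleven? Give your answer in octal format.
Convert 0o6157 (octal) → 6×512 + 1×64 + 5×8 + 7 = 3183 (decimal)
Convert three thousand eleven (English words) → 3×1000 + 11 = 3011 (decimal)
Compute 3183 + 3011 = 6194
Convert 6194 (decimal) → 6194 = 1×4096 + 4×512 + 6×8 + 2 → 0o14062 (octal)
0o14062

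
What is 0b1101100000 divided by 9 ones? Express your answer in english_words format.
Convert 0b1101100000 (binary) → 512 + 256 + 64 + 32 = 864 (decimal)
Convert 9 ones (place-value notation) → 9 (decimal)
Compute 864 ÷ 9 = 96
Convert 96 (decimal) → ninety-six (English words)
ninety-six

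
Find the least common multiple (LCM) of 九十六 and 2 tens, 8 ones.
Convert 九十六 (Chinese numeral) → 9×10 + 6 = 96 (decimal)
Convert 2 tens, 8 ones (place-value notation) → 2×10 + 8 = 28 (decimal)
Compute lcm(96, 28) = 672
672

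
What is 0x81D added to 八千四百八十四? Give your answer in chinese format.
Convert 0x81D (hexadecimal) → 8×256 + 1×16 + 13 = 2077 (decimal)
Convert 八千四百八十四 (Chinese numeral) → 8×1000 + 4×100 + 8×10 + 4 = 8484 (decimal)
Compute 2077 + 8484 = 10561
Convert 10561 (decimal) → 10561 = 1×10000 + 5×100 + 6×10 + 1 → 一万零五百六十一 (Chinese numeral)
一万零五百六十一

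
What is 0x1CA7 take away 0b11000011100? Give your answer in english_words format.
Convert 0x1CA7 (hexadecimal) → 1×4096 + 12×256 + 10×16 + 7 = 7335 (decimal)
Convert 0b11000011100 (binary) → 1024 + 512 + 16 + 8 + 4 = 1564 (decimal)
Compute 7335 - 1564 = 5771
Convert 5771 (decimal) → 5771 = 5×1000 + 7×100 + 71 → five thousand seven hundred seventy-one (English words)
five thousand seven hundred seventy-one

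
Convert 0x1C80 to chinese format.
Convert 0x1C80 (hexadecimal) → 1×4096 + 12×256 + 8×16 = 7296 (decimal)
Convert 7296 (decimal) → 7296 = 7×1000 + 2×100 + 9×10 + 6 → 七千二百九十六 (Chinese numeral)
七千二百九十六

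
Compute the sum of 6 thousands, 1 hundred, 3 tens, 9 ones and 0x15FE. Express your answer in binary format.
Convert 6 thousands, 1 hundred, 3 tens, 9 ones (place-value notation) → 6×1000 + 1×100 + 3×10 + 9 = 6139 (decimal)
Convert 0x15FE (hexadecimal) → 1×4096 + 5×256 + 15×16 + 14 = 5630 (decimal)
Compute 6139 + 5630 = 11769
Convert 11769 (decimal) → 11769 = 8192 + 2048 + 1024 + 256 + 128 + 64 + 32 + 16 + 8 + 1 → 0b10110111111001 (binary)
0b10110111111001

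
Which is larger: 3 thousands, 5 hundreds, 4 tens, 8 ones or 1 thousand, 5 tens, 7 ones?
Convert 3 thousands, 5 hundreds, 4 tens, 8 ones (place-value notation) → 3×1000 + 5×100 + 4×10 + 8 = 3548 (decimal)
Convert 1 thousand, 5 tens, 7 ones (place-value notation) → 1×1000 + 5×10 + 7 = 1057 (decimal)
Compare 3548 vs 1057: larger = 3548
3548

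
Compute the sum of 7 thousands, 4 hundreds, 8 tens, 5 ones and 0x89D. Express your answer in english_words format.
Convert 7 thousands, 4 hundreds, 8 tens, 5 ones (place-value notation) → 7×1000 + 4×100 + 8×10 + 5 = 7485 (decimal)
Convert 0x89D (hexadecimal) → 8×256 + 9×16 + 13 = 2205 (decimal)
Compute 7485 + 2205 = 9690
Convert 9690 (decimal) → 9690 = 9×1000 + 6×100 + 90 → nine thousand six hundred ninety (English words)
nine thousand six hundred ninety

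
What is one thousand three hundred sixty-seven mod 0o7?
Convert one thousand three hundred sixty-seven (English words) → 1×1000 + 3×100 + 67 = 1367 (decimal)
Convert 0o7 (octal) → 7 (decimal)
Compute 1367 mod 7 = 2
2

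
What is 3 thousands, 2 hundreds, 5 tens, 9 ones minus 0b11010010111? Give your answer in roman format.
Convert 3 thousands, 2 hundreds, 5 tens, 9 ones (place-value notation) → 3×1000 + 2×100 + 5×10 + 9 = 3259 (decimal)
Convert 0b11010010111 (binary) → 1024 + 512 + 128 + 16 + 4 + 2 + 1 = 1687 (decimal)
Compute 3259 - 1687 = 1572
Convert 1572 (decimal) → 1572 = 1000 + 500 + 50 + 10 + 10 + 1 + 1 → MDLXXII (Roman numeral)
MDLXXII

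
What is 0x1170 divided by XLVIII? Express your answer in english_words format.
Convert 0x1170 (hexadecimal) → 1×4096 + 1×256 + 7×16 = 4464 (decimal)
Convert XLVIII (Roman numeral) → 40 + 5 + 1 + 1 + 1 = 48 (decimal)
Compute 4464 ÷ 48 = 93
Convert 93 (decimal) → ninety-three (English words)
ninety-three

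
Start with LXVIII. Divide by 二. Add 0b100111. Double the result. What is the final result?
Convert LXVIII (Roman numeral) → 50 + 10 + 5 + 1 + 1 + 1 = 68 (decimal)
Start: 68
Convert 二 (Chinese numeral) → 2 (decimal)
68 ÷ 2 = 34
Convert 0b100111 (binary) → 32 + 4 + 2 + 1 = 39 (decimal)
34 + 39 = 73
73 × 2 = 146
146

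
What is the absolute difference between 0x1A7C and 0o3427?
Convert 0x1A7C (hexadecimal) → 1×4096 + 10×256 + 7×16 + 12 = 6780 (decimal)
Convert 0o3427 (octal) → 3×512 + 4×64 + 2×8 + 7 = 1815 (decimal)
Compute |6780 - 1815| = 4965
4965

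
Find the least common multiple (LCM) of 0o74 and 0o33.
Convert 0o74 (octal) → 7×8 + 4 = 60 (decimal)
Convert 0o33 (octal) → 3×8 + 3 = 27 (decimal)
Compute lcm(60, 27) = 540
540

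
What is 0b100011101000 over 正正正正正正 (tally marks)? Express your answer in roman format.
Convert 0b100011101000 (binary) → 2048 + 128 + 64 + 32 + 8 = 2280 (decimal)
Convert 正正正正正正 (tally marks) → 5 + 5 + 5 + 5 + 5 + 5 = 30 (decimal)
Compute 2280 ÷ 30 = 76
Convert 76 (decimal) → 76 = 50 + 10 + 10 + 5 + 1 → LXXVI (Roman numeral)
LXXVI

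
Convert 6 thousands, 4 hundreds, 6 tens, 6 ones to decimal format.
Convert 6 thousands, 4 hundreds, 6 tens, 6 ones (place-value notation) → 6×1000 + 4×100 + 6×10 + 6 = 6466 (decimal)
6466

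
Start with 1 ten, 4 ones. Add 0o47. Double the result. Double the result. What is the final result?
Convert 1 ten, 4 ones (place-value notation) → 1×10 + 4 = 14 (decimal)
Start: 14
Convert 0o47 (octal) → 4×8 + 7 = 39 (decimal)
14 + 39 = 53
53 × 2 = 106
106 × 2 = 212
212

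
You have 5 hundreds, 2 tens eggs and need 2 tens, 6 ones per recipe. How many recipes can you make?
Convert 5 hundreds, 2 tens (place-value notation) → 5×100 + 2×10 = 520 (decimal)
Convert 2 tens, 6 ones (place-value notation) → 2×10 + 6 = 26 (decimal)
Compute 520 ÷ 26 = 20
20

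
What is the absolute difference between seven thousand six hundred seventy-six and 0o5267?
Convert seven thousand six hundred seventy-six (English words) → 7×1000 + 6×100 + 76 = 7676 (decimal)
Convert 0o5267 (octal) → 5×512 + 2×64 + 6×8 + 7 = 2743 (decimal)
Compute |7676 - 2743| = 4933
4933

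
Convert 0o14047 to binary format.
Convert 0o14047 (octal) → 1×4096 + 4×512 + 4×8 + 7 = 6183 (decimal)
Convert 6183 (decimal) → 6183 = 4096 + 2048 + 32 + 4 + 2 + 1 → 0b1100000100111 (binary)
0b1100000100111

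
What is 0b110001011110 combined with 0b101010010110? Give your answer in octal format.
Convert 0b110001011110 (binary) → 2048 + 1024 + 64 + 16 + 8 + 4 + 2 = 3166 (decimal)
Convert 0b101010010110 (binary) → 2048 + 512 + 128 + 16 + 4 + 2 = 2710 (decimal)
Compute 3166 + 2710 = 5876
Convert 5876 (decimal) → 5876 = 1×4096 + 3×512 + 3×64 + 6×8 + 4 → 0o13364 (octal)
0o13364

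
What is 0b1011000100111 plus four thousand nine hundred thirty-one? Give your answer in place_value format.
Convert 0b1011000100111 (binary) → 4096 + 1024 + 512 + 32 + 4 + 2 + 1 = 5671 (decimal)
Convert four thousand nine hundred thirty-one (English words) → 4×1000 + 9×100 + 31 = 4931 (decimal)
Compute 5671 + 4931 = 10602
Convert 10602 (decimal) → 10602 = 10×1000 + 6×100 + 2 → 10 thousands, 6 hundreds, 2 ones (place-value notation)
10 thousands, 6 hundreds, 2 ones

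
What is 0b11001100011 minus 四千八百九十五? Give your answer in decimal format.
Convert 0b11001100011 (binary) → 1024 + 512 + 64 + 32 + 2 + 1 = 1635 (decimal)
Convert 四千八百九十五 (Chinese numeral) → 4×1000 + 8×100 + 9×10 + 5 = 4895 (decimal)
Compute 1635 - 4895 = -3260
-3260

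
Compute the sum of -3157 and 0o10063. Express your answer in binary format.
Convert 0o10063 (octal) → 1×4096 + 6×8 + 3 = 4147 (decimal)
Compute -3157 + 4147 = 990
Convert 990 (decimal) → 990 = 512 + 256 + 128 + 64 + 16 + 8 + 4 + 2 → 0b1111011110 (binary)
0b1111011110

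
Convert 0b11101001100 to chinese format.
Convert 0b11101001100 (binary) → 1024 + 512 + 256 + 64 + 8 + 4 = 1868 (decimal)
Convert 1868 (decimal) → 1868 = 1×1000 + 8×100 + 6×10 + 8 → 一千八百六十八 (Chinese numeral)
一千八百六十八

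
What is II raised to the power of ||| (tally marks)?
Convert II (Roman numeral) → 1 + 1 = 2 (decimal)
Convert ||| (tally marks) → 3 (decimal)
Compute 2 ^ 3 = 8
8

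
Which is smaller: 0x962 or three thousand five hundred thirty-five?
Convert 0x962 (hexadecimal) → 9×256 + 6×16 + 2 = 2402 (decimal)
Convert three thousand five hundred thirty-five (English words) → 3×1000 + 5×100 + 35 = 3535 (decimal)
Compare 2402 vs 3535: smaller = 2402
2402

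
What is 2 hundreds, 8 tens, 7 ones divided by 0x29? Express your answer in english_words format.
Convert 2 hundreds, 8 tens, 7 ones (place-value notation) → 2×100 + 8×10 + 7 = 287 (decimal)
Convert 0x29 (hexadecimal) → 2×16 + 9 = 41 (decimal)
Compute 287 ÷ 41 = 7
Convert 7 (decimal) → seven (English words)
seven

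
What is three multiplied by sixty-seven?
Convert three (English words) → 3 (decimal)
Convert sixty-seven (English words) → 67 (decimal)
Compute 3 × 67 = 201
201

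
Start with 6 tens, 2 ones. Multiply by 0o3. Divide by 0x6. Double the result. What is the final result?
Convert 6 tens, 2 ones (place-value notation) → 6×10 + 2 = 62 (decimal)
Start: 62
Convert 0o3 (octal) → 3 (decimal)
62 × 3 = 186
Convert 0x6 (hexadecimal) → 6 (decimal)
186 ÷ 6 = 31
31 × 2 = 62
62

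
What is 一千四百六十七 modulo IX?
Convert 一千四百六十七 (Chinese numeral) → 1×1000 + 4×100 + 6×10 + 7 = 1467 (decimal)
Convert IX (Roman numeral) → 9 (decimal)
Compute 1467 mod 9 = 0
0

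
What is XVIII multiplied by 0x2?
Convert XVIII (Roman numeral) → 10 + 5 + 1 + 1 + 1 = 18 (decimal)
Convert 0x2 (hexadecimal) → 2 (decimal)
Compute 18 × 2 = 36
36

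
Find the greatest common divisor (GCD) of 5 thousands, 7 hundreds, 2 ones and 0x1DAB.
Convert 5 thousands, 7 hundreds, 2 ones (place-value notation) → 5×1000 + 7×100 + 2 = 5702 (decimal)
Convert 0x1DAB (hexadecimal) → 1×4096 + 13×256 + 10×16 + 11 = 7595 (decimal)
Compute gcd(5702, 7595) = 1
1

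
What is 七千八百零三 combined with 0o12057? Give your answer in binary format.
Convert 七千八百零三 (Chinese numeral) → 7×1000 + 8×100 + 3 = 7803 (decimal)
Convert 0o12057 (octal) → 1×4096 + 2×512 + 5×8 + 7 = 5167 (decimal)
Compute 7803 + 5167 = 12970
Convert 12970 (decimal) → 12970 = 8192 + 4096 + 512 + 128 + 32 + 8 + 2 → 0b11001010101010 (binary)
0b11001010101010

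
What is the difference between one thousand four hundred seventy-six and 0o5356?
Convert one thousand four hundred seventy-six (English words) → 1×1000 + 4×100 + 76 = 1476 (decimal)
Convert 0o5356 (octal) → 5×512 + 3×64 + 5×8 + 6 = 2798 (decimal)
Difference: |1476 - 2798| = 1322
1322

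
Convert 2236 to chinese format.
Convert 2236 (decimal) → 2236 = 2×1000 + 2×100 + 3×10 + 6 → 二千二百三十六 (Chinese numeral)
二千二百三十六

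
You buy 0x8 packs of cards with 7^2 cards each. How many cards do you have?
Convert 7^2 (power) → 49 (decimal)
Convert 0x8 (hexadecimal) → 8 (decimal)
Compute 49 × 8 = 392
392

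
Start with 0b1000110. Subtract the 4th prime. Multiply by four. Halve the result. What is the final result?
Convert 0b1000110 (binary) → 64 + 4 + 2 = 70 (decimal)
Start: 70
Convert the 4th prime (prime index) → 7 (decimal)
70 - 7 = 63
Convert four (English words) → 4 (decimal)
63 × 4 = 252
252 ÷ 2 = 126
126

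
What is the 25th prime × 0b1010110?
Convert the 25th prime (prime index) → 97 (decimal)
Convert 0b1010110 (binary) → 64 + 16 + 4 + 2 = 86 (decimal)
Compute 97 × 86 = 8342
8342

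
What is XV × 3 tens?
Convert XV (Roman numeral) → 10 + 5 = 15 (decimal)
Convert 3 tens (place-value notation) → 3×10 = 30 (decimal)
Compute 15 × 30 = 450
450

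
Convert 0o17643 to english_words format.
Convert 0o17643 (octal) → 1×4096 + 7×512 + 6×64 + 4×8 + 3 = 8099 (decimal)
Convert 8099 (decimal) → 8099 = 8×1000 + 99 → eight thousand ninety-nine (English words)
eight thousand ninety-nine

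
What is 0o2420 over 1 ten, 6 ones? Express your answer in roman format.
Convert 0o2420 (octal) → 2×512 + 4×64 + 2×8 = 1296 (decimal)
Convert 1 ten, 6 ones (place-value notation) → 1×10 + 6 = 16 (decimal)
Compute 1296 ÷ 16 = 81
Convert 81 (decimal) → 81 = 50 + 10 + 10 + 10 + 1 → LXXXI (Roman numeral)
LXXXI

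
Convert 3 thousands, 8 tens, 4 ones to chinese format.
Convert 3 thousands, 8 tens, 4 ones (place-value notation) → 3×1000 + 8×10 + 4 = 3084 (decimal)
Convert 3084 (decimal) → 3084 = 3×1000 + 8×10 + 4 → 三千零八十四 (Chinese numeral)
三千零八十四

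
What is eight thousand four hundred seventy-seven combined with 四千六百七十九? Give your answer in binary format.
Convert eight thousand four hundred seventy-seven (English words) → 8×1000 + 4×100 + 77 = 8477 (decimal)
Convert 四千六百七十九 (Chinese numeral) → 4×1000 + 6×100 + 7×10 + 9 = 4679 (decimal)
Compute 8477 + 4679 = 13156
Convert 13156 (decimal) → 13156 = 8192 + 4096 + 512 + 256 + 64 + 32 + 4 → 0b11001101100100 (binary)
0b11001101100100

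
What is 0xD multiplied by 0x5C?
Convert 0xD (hexadecimal) → 13 (decimal)
Convert 0x5C (hexadecimal) → 5×16 + 12 = 92 (decimal)
Compute 13 × 92 = 1196
1196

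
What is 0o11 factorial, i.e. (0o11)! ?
Convert 0o11 (octal) → 1×8 + 1 = 9 (decimal)
Compute 9! = 362880
362880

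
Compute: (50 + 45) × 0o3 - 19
Convert 0o3 (octal) → 3 (decimal)
Expression in decimal: (50 + 45) × 3 - 19
Parentheses first: 50 + 45 = 95
Multiply: 95 × 3 = 285
Subtract: 285 - 19 = 266
266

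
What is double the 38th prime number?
The 38th prime number = 163
Compute 163 × 2 = 326
326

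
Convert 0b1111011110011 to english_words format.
Convert 0b1111011110011 (binary) → 4096 + 2048 + 1024 + 512 + 128 + 64 + 32 + 16 + 2 + 1 = 7923 (decimal)
Convert 7923 (decimal) → 7923 = 7×1000 + 9×100 + 23 → seven thousand nine hundred twenty-three (English words)
seven thousand nine hundred twenty-three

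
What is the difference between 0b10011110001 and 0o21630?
Convert 0b10011110001 (binary) → 1024 + 128 + 64 + 32 + 16 + 1 = 1265 (decimal)
Convert 0o21630 (octal) → 2×4096 + 1×512 + 6×64 + 3×8 = 9112 (decimal)
Difference: |1265 - 9112| = 7847
7847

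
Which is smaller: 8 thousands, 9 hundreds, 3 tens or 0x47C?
Convert 8 thousands, 9 hundreds, 3 tens (place-value notation) → 8×1000 + 9×100 + 3×10 = 8930 (decimal)
Convert 0x47C (hexadecimal) → 4×256 + 7×16 + 12 = 1148 (decimal)
Compare 8930 vs 1148: smaller = 1148
1148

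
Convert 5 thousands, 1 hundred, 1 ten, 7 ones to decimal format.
Convert 5 thousands, 1 hundred, 1 ten, 7 ones (place-value notation) → 5×1000 + 1×100 + 1×10 + 7 = 5117 (decimal)
5117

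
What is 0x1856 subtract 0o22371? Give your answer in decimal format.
Convert 0x1856 (hexadecimal) → 1×4096 + 8×256 + 5×16 + 6 = 6230 (decimal)
Convert 0o22371 (octal) → 2×4096 + 2×512 + 3×64 + 7×8 + 1 = 9465 (decimal)
Compute 6230 - 9465 = -3235
-3235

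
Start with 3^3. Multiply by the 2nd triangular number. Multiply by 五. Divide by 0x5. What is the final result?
Convert 3^3 (power) → 27 (decimal)
Start: 27
Convert the 2nd triangular number (triangular index) → 2×3/2 = 3 (decimal)
27 × 3 = 81
Convert 五 (Chinese numeral) → 5 (decimal)
81 × 5 = 405
Convert 0x5 (hexadecimal) → 5 (decimal)
405 ÷ 5 = 81
81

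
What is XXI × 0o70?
Convert XXI (Roman numeral) → 10 + 10 + 1 = 21 (decimal)
Convert 0o70 (octal) → 7×8 = 56 (decimal)
Compute 21 × 56 = 1176
1176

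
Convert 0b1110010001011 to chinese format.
Convert 0b1110010001011 (binary) → 4096 + 2048 + 1024 + 128 + 8 + 2 + 1 = 7307 (decimal)
Convert 7307 (decimal) → 7307 = 7×1000 + 3×100 + 7 → 七千三百零七 (Chinese numeral)
七千三百零七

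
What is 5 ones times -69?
Convert 5 ones (place-value notation) → 5 (decimal)
Compute 5 × -69 = -345
-345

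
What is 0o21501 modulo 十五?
Convert 0o21501 (octal) → 2×4096 + 1×512 + 5×64 + 1 = 9025 (decimal)
Convert 十五 (Chinese numeral) → 1×10 + 5 = 15 (decimal)
Compute 9025 mod 15 = 10
10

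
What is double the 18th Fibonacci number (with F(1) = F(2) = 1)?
The 18th Fibonacci number (with F(1) = F(2) = 1) = 2584
Compute 2584 × 2 = 5168
5168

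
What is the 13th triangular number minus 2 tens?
The 13th triangular number = 13×14/2 = 91
Convert 2 tens (place-value notation) → 2×10 = 20 (decimal)
Compute 91 - 20 = 71
71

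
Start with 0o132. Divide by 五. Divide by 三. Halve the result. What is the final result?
Convert 0o132 (octal) → 1×64 + 3×8 + 2 = 90 (decimal)
Start: 90
Convert 五 (Chinese numeral) → 5 (decimal)
90 ÷ 5 = 18
Convert 三 (Chinese numeral) → 3 (decimal)
18 ÷ 3 = 6
6 ÷ 2 = 3
3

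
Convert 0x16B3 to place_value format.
Convert 0x16B3 (hexadecimal) → 1×4096 + 6×256 + 11×16 + 3 = 5811 (decimal)
Convert 5811 (decimal) → 5811 = 5×1000 + 8×100 + 1×10 + 1 → 5 thousands, 8 hundreds, 1 ten, 1 one (place-value notation)
5 thousands, 8 hundreds, 1 ten, 1 one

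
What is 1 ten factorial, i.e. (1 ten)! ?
Convert 1 ten (place-value notation) → 1×10 = 10 (decimal)
Compute 10! = 3628800
3628800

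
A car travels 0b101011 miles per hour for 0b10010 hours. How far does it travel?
Convert 0b101011 (binary) → 32 + 8 + 2 + 1 = 43 (decimal)
Convert 0b10010 (binary) → 16 + 2 = 18 (decimal)
Compute 43 × 18 = 774
774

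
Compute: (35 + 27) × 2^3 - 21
Convert 2^3 (power) → 8 (decimal)
Expression in decimal: (35 + 27) × 8 - 21
Parentheses first: 35 + 27 = 62
Multiply: 62 × 8 = 496
Subtract: 496 - 21 = 475
475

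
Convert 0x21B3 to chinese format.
Convert 0x21B3 (hexadecimal) → 2×4096 + 1×256 + 11×16 + 3 = 8627 (decimal)
Convert 8627 (decimal) → 8627 = 8×1000 + 6×100 + 2×10 + 7 → 八千六百二十七 (Chinese numeral)
八千六百二十七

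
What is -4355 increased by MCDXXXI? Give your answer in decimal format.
Convert MCDXXXI (Roman numeral) → 1000 + 400 + 10 + 10 + 10 + 1 = 1431 (decimal)
Compute -4355 + 1431 = -2924
-2924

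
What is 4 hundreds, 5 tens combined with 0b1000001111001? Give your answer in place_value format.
Convert 4 hundreds, 5 tens (place-value notation) → 4×100 + 5×10 = 450 (decimal)
Convert 0b1000001111001 (binary) → 4096 + 64 + 32 + 16 + 8 + 1 = 4217 (decimal)
Compute 450 + 4217 = 4667
Convert 4667 (decimal) → 4667 = 4×1000 + 6×100 + 6×10 + 7 → 4 thousands, 6 hundreds, 6 tens, 7 ones (place-value notation)
4 thousands, 6 hundreds, 6 tens, 7 ones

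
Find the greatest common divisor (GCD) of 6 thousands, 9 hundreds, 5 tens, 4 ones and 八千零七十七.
Convert 6 thousands, 9 hundreds, 5 tens, 4 ones (place-value notation) → 6×1000 + 9×100 + 5×10 + 4 = 6954 (decimal)
Convert 八千零七十七 (Chinese numeral) → 8×1000 + 7×10 + 7 = 8077 (decimal)
Compute gcd(6954, 8077) = 1
1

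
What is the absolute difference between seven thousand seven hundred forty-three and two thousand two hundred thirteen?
Convert seven thousand seven hundred forty-three (English words) → 7×1000 + 7×100 + 43 = 7743 (decimal)
Convert two thousand two hundred thirteen (English words) → 2×1000 + 2×100 + 13 = 2213 (decimal)
Compute |7743 - 2213| = 5530
5530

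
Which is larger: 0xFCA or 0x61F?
Convert 0xFCA (hexadecimal) → 15×256 + 12×16 + 10 = 4042 (decimal)
Convert 0x61F (hexadecimal) → 6×256 + 1×16 + 15 = 1567 (decimal)
Compare 4042 vs 1567: larger = 4042
4042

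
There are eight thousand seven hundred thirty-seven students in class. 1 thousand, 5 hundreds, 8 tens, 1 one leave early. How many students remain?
Convert eight thousand seven hundred thirty-seven (English words) → 8×1000 + 7×100 + 37 = 8737 (decimal)
Convert 1 thousand, 5 hundreds, 8 tens, 1 one (place-value notation) → 1×1000 + 5×100 + 8×10 + 1 = 1581 (decimal)
Compute 8737 - 1581 = 7156
7156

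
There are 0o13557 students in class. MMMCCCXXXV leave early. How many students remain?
Convert 0o13557 (octal) → 1×4096 + 3×512 + 5×64 + 5×8 + 7 = 5999 (decimal)
Convert MMMCCCXXXV (Roman numeral) → 1000 + 1000 + 1000 + 100 + 100 + 100 + 10 + 10 + 10 + 5 = 3335 (decimal)
Compute 5999 - 3335 = 2664
2664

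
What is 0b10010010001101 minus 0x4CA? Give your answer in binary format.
Convert 0b10010010001101 (binary) → 8192 + 1024 + 128 + 8 + 4 + 1 = 9357 (decimal)
Convert 0x4CA (hexadecimal) → 4×256 + 12×16 + 10 = 1226 (decimal)
Compute 9357 - 1226 = 8131
Convert 8131 (decimal) → 8131 = 4096 + 2048 + 1024 + 512 + 256 + 128 + 64 + 2 + 1 → 0b1111111000011 (binary)
0b1111111000011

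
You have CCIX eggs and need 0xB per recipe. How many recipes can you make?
Convert CCIX (Roman numeral) → 100 + 100 + 9 = 209 (decimal)
Convert 0xB (hexadecimal) → 11 (decimal)
Compute 209 ÷ 11 = 19
19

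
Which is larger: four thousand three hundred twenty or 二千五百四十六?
Convert four thousand three hundred twenty (English words) → 4×1000 + 3×100 + 20 = 4320 (decimal)
Convert 二千五百四十六 (Chinese numeral) → 2×1000 + 5×100 + 4×10 + 6 = 2546 (decimal)
Compare 4320 vs 2546: larger = 4320
4320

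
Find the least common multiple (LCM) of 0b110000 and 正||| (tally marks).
Convert 0b110000 (binary) → 32 + 16 = 48 (decimal)
Convert 正||| (tally marks) → 5 + 3 = 8 (decimal)
Compute lcm(48, 8) = 48
48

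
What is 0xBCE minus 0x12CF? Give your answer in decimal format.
Convert 0xBCE (hexadecimal) → 11×256 + 12×16 + 14 = 3022 (decimal)
Convert 0x12CF (hexadecimal) → 1×4096 + 2×256 + 12×16 + 15 = 4815 (decimal)
Compute 3022 - 4815 = -1793
-1793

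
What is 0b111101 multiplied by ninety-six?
Convert 0b111101 (binary) → 32 + 16 + 8 + 4 + 1 = 61 (decimal)
Convert ninety-six (English words) → 96 (decimal)
Compute 61 × 96 = 5856
5856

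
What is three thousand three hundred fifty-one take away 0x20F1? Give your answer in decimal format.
Convert three thousand three hundred fifty-one (English words) → 3×1000 + 3×100 + 51 = 3351 (decimal)
Convert 0x20F1 (hexadecimal) → 2×4096 + 15×16 + 1 = 8433 (decimal)
Compute 3351 - 8433 = -5082
-5082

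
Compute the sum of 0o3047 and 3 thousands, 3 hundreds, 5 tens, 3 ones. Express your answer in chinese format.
Convert 0o3047 (octal) → 3×512 + 4×8 + 7 = 1575 (decimal)
Convert 3 thousands, 3 hundreds, 5 tens, 3 ones (place-value notation) → 3×1000 + 3×100 + 5×10 + 3 = 3353 (decimal)
Compute 1575 + 3353 = 4928
Convert 4928 (decimal) → 4928 = 4×1000 + 9×100 + 2×10 + 8 → 四千九百二十八 (Chinese numeral)
四千九百二十八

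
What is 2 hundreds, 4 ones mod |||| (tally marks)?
Convert 2 hundreds, 4 ones (place-value notation) → 2×100 + 4 = 204 (decimal)
Convert |||| (tally marks) → 4 (decimal)
Compute 204 mod 4 = 0
0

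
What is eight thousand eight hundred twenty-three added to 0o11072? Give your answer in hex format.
Convert eight thousand eight hundred twenty-three (English words) → 8×1000 + 8×100 + 23 = 8823 (decimal)
Convert 0o11072 (octal) → 1×4096 + 1×512 + 7×8 + 2 = 4666 (decimal)
Compute 8823 + 4666 = 13489
Convert 13489 (decimal) → 13489 = 3×4096 + 4×256 + 11×16 + 1 → 0x34B1 (hexadecimal)
0x34B1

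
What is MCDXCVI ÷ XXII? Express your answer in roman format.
Convert MCDXCVI (Roman numeral) → 1000 + 400 + 90 + 5 + 1 = 1496 (decimal)
Convert XXII (Roman numeral) → 10 + 10 + 1 + 1 = 22 (decimal)
Compute 1496 ÷ 22 = 68
Convert 68 (decimal) → 68 = 50 + 10 + 5 + 1 + 1 + 1 → LXVIII (Roman numeral)
LXVIII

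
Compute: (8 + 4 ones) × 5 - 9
Convert 4 ones (place-value notation) → 4 (decimal)
Expression in decimal: (8 + 4) × 5 - 9
Parentheses first: 8 + 4 = 12
Multiply: 12 × 5 = 60
Subtract: 60 - 9 = 51
51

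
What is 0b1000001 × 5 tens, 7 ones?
Convert 0b1000001 (binary) → 64 + 1 = 65 (decimal)
Convert 5 tens, 7 ones (place-value notation) → 5×10 + 7 = 57 (decimal)
Compute 65 × 57 = 3705
3705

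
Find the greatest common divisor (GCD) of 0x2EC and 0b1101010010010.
Convert 0x2EC (hexadecimal) → 2×256 + 14×16 + 12 = 748 (decimal)
Convert 0b1101010010010 (binary) → 4096 + 2048 + 512 + 128 + 16 + 2 = 6802 (decimal)
Compute gcd(748, 6802) = 2
2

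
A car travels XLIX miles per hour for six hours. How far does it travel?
Convert XLIX (Roman numeral) → 40 + 9 = 49 (decimal)
Convert six (English words) → 6 (decimal)
Compute 49 × 6 = 294
294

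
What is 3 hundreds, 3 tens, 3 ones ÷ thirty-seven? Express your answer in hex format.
Convert 3 hundreds, 3 tens, 3 ones (place-value notation) → 3×100 + 3×10 + 3 = 333 (decimal)
Convert thirty-seven (English words) → 37 (decimal)
Compute 333 ÷ 37 = 9
Convert 9 (decimal) → 0x9 (hexadecimal)
0x9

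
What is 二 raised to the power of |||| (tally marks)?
Convert 二 (Chinese numeral) → 2 (decimal)
Convert |||| (tally marks) → 4 (decimal)
Compute 2 ^ 4 = 16
16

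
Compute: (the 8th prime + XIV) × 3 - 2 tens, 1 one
Convert the 8th prime (prime index) → 19 (decimal)
Convert XIV (Roman numeral) → 10 + 4 = 14 (decimal)
Convert 2 tens, 1 one (place-value notation) → 2×10 + 1 = 21 (decimal)
Expression in decimal: (19 + 14) × 3 - 21
Parentheses first: 19 + 14 = 33
Multiply: 33 × 3 = 99
Subtract: 99 - 21 = 78
78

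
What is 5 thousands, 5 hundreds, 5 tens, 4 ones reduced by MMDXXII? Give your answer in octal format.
Convert 5 thousands, 5 hundreds, 5 tens, 4 ones (place-value notation) → 5×1000 + 5×100 + 5×10 + 4 = 5554 (decimal)
Convert MMDXXII (Roman numeral) → 1000 + 1000 + 500 + 10 + 10 + 1 + 1 = 2522 (decimal)
Compute 5554 - 2522 = 3032
Convert 3032 (decimal) → 3032 = 5×512 + 7×64 + 3×8 → 0o5730 (octal)
0o5730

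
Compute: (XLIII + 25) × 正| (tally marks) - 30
Convert XLIII (Roman numeral) → 40 + 1 + 1 + 1 = 43 (decimal)
Convert 正| (tally marks) → 5 + 1 = 6 (decimal)
Expression in decimal: (43 + 25) × 6 - 30
Parentheses first: 43 + 25 = 68
Multiply: 68 × 6 = 408
Subtract: 408 - 30 = 378
378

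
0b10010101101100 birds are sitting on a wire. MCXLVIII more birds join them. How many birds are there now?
Convert 0b10010101101100 (binary) → 8192 + 1024 + 256 + 64 + 32 + 8 + 4 = 9580 (decimal)
Convert MCXLVIII (Roman numeral) → 1000 + 100 + 40 + 5 + 1 + 1 + 1 = 1148 (decimal)
Compute 9580 + 1148 = 10728
10728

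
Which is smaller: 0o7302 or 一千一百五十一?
Convert 0o7302 (octal) → 7×512 + 3×64 + 2 = 3778 (decimal)
Convert 一千一百五十一 (Chinese numeral) → 1×1000 + 1×100 + 5×10 + 1 = 1151 (decimal)
Compare 3778 vs 1151: smaller = 1151
1151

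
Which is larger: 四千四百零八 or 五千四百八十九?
Convert 四千四百零八 (Chinese numeral) → 4×1000 + 4×100 + 8 = 4408 (decimal)
Convert 五千四百八十九 (Chinese numeral) → 5×1000 + 4×100 + 8×10 + 9 = 5489 (decimal)
Compare 4408 vs 5489: larger = 5489
5489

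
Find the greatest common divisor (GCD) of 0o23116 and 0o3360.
Convert 0o23116 (octal) → 2×4096 + 3×512 + 1×64 + 1×8 + 6 = 9806 (decimal)
Convert 0o3360 (octal) → 3×512 + 3×64 + 6×8 = 1776 (decimal)
Compute gcd(9806, 1776) = 2
2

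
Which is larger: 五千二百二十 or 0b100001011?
Convert 五千二百二十 (Chinese numeral) → 5×1000 + 2×100 + 2×10 = 5220 (decimal)
Convert 0b100001011 (binary) → 256 + 8 + 2 + 1 = 267 (decimal)
Compare 5220 vs 267: larger = 5220
5220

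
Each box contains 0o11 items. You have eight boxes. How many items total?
Convert 0o11 (octal) → 1×8 + 1 = 9 (decimal)
Convert eight (English words) → 8 (decimal)
Compute 9 × 8 = 72
72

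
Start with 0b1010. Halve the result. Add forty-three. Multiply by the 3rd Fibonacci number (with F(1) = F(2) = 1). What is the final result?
Convert 0b1010 (binary) → 8 + 2 = 10 (decimal)
Start: 10
10 ÷ 2 = 5
Convert forty-three (English words) → 43 (decimal)
5 + 43 = 48
Convert the 3rd Fibonacci number (with F(1) = F(2) = 1) (Fibonacci index) → 1, 1, 2 → 2 (decimal)
48 × 2 = 96
96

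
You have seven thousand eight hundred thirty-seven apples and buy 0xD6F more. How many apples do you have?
Convert seven thousand eight hundred thirty-seven (English words) → 7×1000 + 8×100 + 37 = 7837 (decimal)
Convert 0xD6F (hexadecimal) → 13×256 + 6×16 + 15 = 3439 (decimal)
Compute 7837 + 3439 = 11276
11276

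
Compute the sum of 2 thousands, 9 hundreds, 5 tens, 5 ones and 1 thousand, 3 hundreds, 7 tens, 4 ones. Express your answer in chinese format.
Convert 2 thousands, 9 hundreds, 5 tens, 5 ones (place-value notation) → 2×1000 + 9×100 + 5×10 + 5 = 2955 (decimal)
Convert 1 thousand, 3 hundreds, 7 tens, 4 ones (place-value notation) → 1×1000 + 3×100 + 7×10 + 4 = 1374 (decimal)
Compute 2955 + 1374 = 4329
Convert 4329 (decimal) → 4329 = 4×1000 + 3×100 + 2×10 + 9 → 四千三百二十九 (Chinese numeral)
四千三百二十九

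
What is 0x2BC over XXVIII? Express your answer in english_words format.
Convert 0x2BC (hexadecimal) → 2×256 + 11×16 + 12 = 700 (decimal)
Convert XXVIII (Roman numeral) → 10 + 10 + 5 + 1 + 1 + 1 = 28 (decimal)
Compute 700 ÷ 28 = 25
Convert 25 (decimal) → twenty-five (English words)
twenty-five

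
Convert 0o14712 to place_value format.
Convert 0o14712 (octal) → 1×4096 + 4×512 + 7×64 + 1×8 + 2 = 6602 (decimal)
Convert 6602 (decimal) → 6602 = 6×1000 + 6×100 + 2 → 6 thousands, 6 hundreds, 2 ones (place-value notation)
6 thousands, 6 hundreds, 2 ones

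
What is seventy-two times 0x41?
Convert seventy-two (English words) → 72 (decimal)
Convert 0x41 (hexadecimal) → 4×16 + 1 = 65 (decimal)
Compute 72 × 65 = 4680
4680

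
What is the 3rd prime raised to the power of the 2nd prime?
Convert the 3rd prime (prime index) → 5 (decimal)
Convert the 2nd prime (prime index) → 3 (decimal)
Compute 5 ^ 3 = 125
125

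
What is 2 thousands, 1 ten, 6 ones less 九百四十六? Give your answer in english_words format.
Convert 2 thousands, 1 ten, 6 ones (place-value notation) → 2×1000 + 1×10 + 6 = 2016 (decimal)
Convert 九百四十六 (Chinese numeral) → 9×100 + 4×10 + 6 = 946 (decimal)
Compute 2016 - 946 = 1070
Convert 1070 (decimal) → 1070 = 1×1000 + 70 → one thousand seventy (English words)
one thousand seventy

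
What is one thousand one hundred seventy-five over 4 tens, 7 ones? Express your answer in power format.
Convert one thousand one hundred seventy-five (English words) → 1×1000 + 1×100 + 75 = 1175 (decimal)
Convert 4 tens, 7 ones (place-value notation) → 4×10 + 7 = 47 (decimal)
Compute 1175 ÷ 47 = 25
Convert 25 (decimal) → 5^2 (power)
5^2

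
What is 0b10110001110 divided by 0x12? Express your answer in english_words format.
Convert 0b10110001110 (binary) → 1024 + 256 + 128 + 8 + 4 + 2 = 1422 (decimal)
Convert 0x12 (hexadecimal) → 1×16 + 2 = 18 (decimal)
Compute 1422 ÷ 18 = 79
Convert 79 (decimal) → seventy-nine (English words)
seventy-nine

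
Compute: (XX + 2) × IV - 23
Convert XX (Roman numeral) → 10 + 10 = 20 (decimal)
Convert IV (Roman numeral) → 4 (decimal)
Expression in decimal: (20 + 2) × 4 - 23
Parentheses first: 20 + 2 = 22
Multiply: 22 × 4 = 88
Subtract: 88 - 23 = 65
65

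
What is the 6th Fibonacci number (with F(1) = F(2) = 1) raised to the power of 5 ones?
Convert the 6th Fibonacci number (with F(1) = F(2) = 1) (Fibonacci index) → 1, 1, 2, 3, 5, 8 → 8 (decimal)
Convert 5 ones (place-value notation) → 5 (decimal)
Compute 8 ^ 5 = 32768
32768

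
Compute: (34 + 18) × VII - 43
Convert VII (Roman numeral) → 5 + 1 + 1 = 7 (decimal)
Expression in decimal: (34 + 18) × 7 - 43
Parentheses first: 34 + 18 = 52
Multiply: 52 × 7 = 364
Subtract: 364 - 43 = 321
321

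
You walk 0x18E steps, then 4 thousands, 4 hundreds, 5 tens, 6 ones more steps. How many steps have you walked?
Convert 0x18E (hexadecimal) → 1×256 + 8×16 + 14 = 398 (decimal)
Convert 4 thousands, 4 hundreds, 5 tens, 6 ones (place-value notation) → 4×1000 + 4×100 + 5×10 + 6 = 4456 (decimal)
Compute 398 + 4456 = 4854
4854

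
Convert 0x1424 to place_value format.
Convert 0x1424 (hexadecimal) → 1×4096 + 4×256 + 2×16 + 4 = 5156 (decimal)
Convert 5156 (decimal) → 5156 = 5×1000 + 1×100 + 5×10 + 6 → 5 thousands, 1 hundred, 5 tens, 6 ones (place-value notation)
5 thousands, 1 hundred, 5 tens, 6 ones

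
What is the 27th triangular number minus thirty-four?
The 27th triangular number = 27×28/2 = 378
Convert thirty-four (English words) → 34 (decimal)
Compute 378 - 34 = 344
344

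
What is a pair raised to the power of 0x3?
Convert a pair (colloquial) → 2 (decimal)
Convert 0x3 (hexadecimal) → 3 (decimal)
Compute 2 ^ 3 = 8
8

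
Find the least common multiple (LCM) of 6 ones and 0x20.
Convert 6 ones (place-value notation) → 6 (decimal)
Convert 0x20 (hexadecimal) → 2×16 = 32 (decimal)
Compute lcm(6, 32) = 96
96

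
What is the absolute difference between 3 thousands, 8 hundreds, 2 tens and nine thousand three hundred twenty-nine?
Convert 3 thousands, 8 hundreds, 2 tens (place-value notation) → 3×1000 + 8×100 + 2×10 = 3820 (decimal)
Convert nine thousand three hundred twenty-nine (English words) → 9×1000 + 3×100 + 29 = 9329 (decimal)
Compute |3820 - 9329| = 5509
5509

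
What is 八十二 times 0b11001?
Convert 八十二 (Chinese numeral) → 8×10 + 2 = 82 (decimal)
Convert 0b11001 (binary) → 16 + 8 + 1 = 25 (decimal)
Compute 82 × 25 = 2050
2050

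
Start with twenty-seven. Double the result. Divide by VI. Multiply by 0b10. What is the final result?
Convert twenty-seven (English words) → 27 (decimal)
Start: 27
27 × 2 = 54
Convert VI (Roman numeral) → 5 + 1 = 6 (decimal)
54 ÷ 6 = 9
Convert 0b10 (binary) → 2 (decimal)
9 × 2 = 18
18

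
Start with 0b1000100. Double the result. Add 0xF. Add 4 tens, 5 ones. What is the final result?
Convert 0b1000100 (binary) → 64 + 4 = 68 (decimal)
Start: 68
68 × 2 = 136
Convert 0xF (hexadecimal) → 15 (decimal)
136 + 15 = 151
Convert 4 tens, 5 ones (place-value notation) → 4×10 + 5 = 45 (decimal)
151 + 45 = 196
196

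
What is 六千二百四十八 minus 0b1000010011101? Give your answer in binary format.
Convert 六千二百四十八 (Chinese numeral) → 6×1000 + 2×100 + 4×10 + 8 = 6248 (decimal)
Convert 0b1000010011101 (binary) → 4096 + 128 + 16 + 8 + 4 + 1 = 4253 (decimal)
Compute 6248 - 4253 = 1995
Convert 1995 (decimal) → 1995 = 1024 + 512 + 256 + 128 + 64 + 8 + 2 + 1 → 0b11111001011 (binary)
0b11111001011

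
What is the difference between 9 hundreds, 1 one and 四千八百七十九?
Convert 9 hundreds, 1 one (place-value notation) → 9×100 + 1 = 901 (decimal)
Convert 四千八百七十九 (Chinese numeral) → 4×1000 + 8×100 + 7×10 + 9 = 4879 (decimal)
Difference: |901 - 4879| = 3978
3978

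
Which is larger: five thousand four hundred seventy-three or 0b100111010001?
Convert five thousand four hundred seventy-three (English words) → 5×1000 + 4×100 + 73 = 5473 (decimal)
Convert 0b100111010001 (binary) → 2048 + 256 + 128 + 64 + 16 + 1 = 2513 (decimal)
Compare 5473 vs 2513: larger = 5473
5473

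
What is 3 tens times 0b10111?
Convert 3 tens (place-value notation) → 3×10 = 30 (decimal)
Convert 0b10111 (binary) → 16 + 4 + 2 + 1 = 23 (decimal)
Compute 30 × 23 = 690
690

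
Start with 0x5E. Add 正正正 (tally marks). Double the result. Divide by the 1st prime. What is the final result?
Convert 0x5E (hexadecimal) → 5×16 + 14 = 94 (decimal)
Start: 94
Convert 正正正 (tally marks) → 5 + 5 + 5 = 15 (decimal)
94 + 15 = 109
109 × 2 = 218
Convert the 1st prime (prime index) → 2 (decimal)
218 ÷ 2 = 109
109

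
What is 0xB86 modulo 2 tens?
Convert 0xB86 (hexadecimal) → 11×256 + 8×16 + 6 = 2950 (decimal)
Convert 2 tens (place-value notation) → 2×10 = 20 (decimal)
Compute 2950 mod 20 = 10
10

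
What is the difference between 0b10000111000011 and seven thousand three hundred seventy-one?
Convert 0b10000111000011 (binary) → 8192 + 256 + 128 + 64 + 2 + 1 = 8643 (decimal)
Convert seven thousand three hundred seventy-one (English words) → 7×1000 + 3×100 + 71 = 7371 (decimal)
Difference: |8643 - 7371| = 1272
1272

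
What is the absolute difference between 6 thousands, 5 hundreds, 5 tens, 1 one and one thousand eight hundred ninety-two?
Convert 6 thousands, 5 hundreds, 5 tens, 1 one (place-value notation) → 6×1000 + 5×100 + 5×10 + 1 = 6551 (decimal)
Convert one thousand eight hundred ninety-two (English words) → 1×1000 + 8×100 + 92 = 1892 (decimal)
Compute |6551 - 1892| = 4659
4659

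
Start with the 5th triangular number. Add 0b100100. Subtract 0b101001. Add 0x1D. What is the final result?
Convert the 5th triangular number (triangular index) → 5×6/2 = 15 (decimal)
Start: 15
Convert 0b100100 (binary) → 32 + 4 = 36 (decimal)
15 + 36 = 51
Convert 0b101001 (binary) → 32 + 8 + 1 = 41 (decimal)
51 - 41 = 10
Convert 0x1D (hexadecimal) → 1×16 + 13 = 29 (decimal)
10 + 29 = 39
39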